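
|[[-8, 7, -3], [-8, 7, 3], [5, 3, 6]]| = (1)*(-8)*det([[7, 3], [3, 6]]) + (-1)*(7)*det([[-8, 3], [5, 6]]) + (1)*(-3)*det([[-8, 7], [5, 3]])
= -264 + 441 + 177
= 354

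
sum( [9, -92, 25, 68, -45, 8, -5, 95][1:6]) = slice → [-92, 25, 68, -45, 8]
(-92) + 25 + 68 + (-45) + 8
= -36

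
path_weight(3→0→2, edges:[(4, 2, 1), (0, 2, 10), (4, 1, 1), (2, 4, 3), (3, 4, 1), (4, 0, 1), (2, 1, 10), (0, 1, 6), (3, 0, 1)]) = 11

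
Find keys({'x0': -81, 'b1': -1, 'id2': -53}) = ['x0', 'b1', 'id2']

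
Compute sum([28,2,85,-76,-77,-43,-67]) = -148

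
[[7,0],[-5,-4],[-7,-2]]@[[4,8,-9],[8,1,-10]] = C[0][0] = (7)*(4) + (0)*(8) = 28
C[0][1] = (7)*(8) + (0)*(1) = 56
C[0][2] = (7)*(-9) + (0)*(-10) = -63
C[1][0] = (-5)*(4) + (-4)*(8) = -52
C[1][1] = (-5)*(8) + (-4)*(1) = -44
C[1][2] = (-5)*(-9) + (-4)*(-10) = 85
... (3 more cells)
= [[28, 56, -63], [-52, -44, 85], [-44, -58, 83]]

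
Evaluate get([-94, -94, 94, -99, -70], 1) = -94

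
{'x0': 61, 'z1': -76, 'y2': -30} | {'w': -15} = {'x0': 61, 'z1': -76, 'y2': -30, 'w': -15}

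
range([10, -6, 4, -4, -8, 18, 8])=26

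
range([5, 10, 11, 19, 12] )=14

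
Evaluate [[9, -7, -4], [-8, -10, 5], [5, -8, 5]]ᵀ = [[9, -8, 5], [-7, -10, -8], [-4, 5, 5]]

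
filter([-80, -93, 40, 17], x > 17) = keep x where x > 17: -80✗, -93✗, 40✓, 17✗
= [40]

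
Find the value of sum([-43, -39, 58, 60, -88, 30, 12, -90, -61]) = -161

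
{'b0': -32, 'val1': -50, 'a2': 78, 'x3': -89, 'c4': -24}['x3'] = -89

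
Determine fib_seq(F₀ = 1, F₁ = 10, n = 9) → F_2 = F_1 + F_0 = 11
F_3 = F_2 + F_1 = 21
F_4 = F_3 + F_2 = 32
...
= [1, 10, 11, 21, 32, 53, 85, 138, 223]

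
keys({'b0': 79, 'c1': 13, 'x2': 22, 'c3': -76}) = ['b0', 'c1', 'x2', 'c3']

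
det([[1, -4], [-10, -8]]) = -48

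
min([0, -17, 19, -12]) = -17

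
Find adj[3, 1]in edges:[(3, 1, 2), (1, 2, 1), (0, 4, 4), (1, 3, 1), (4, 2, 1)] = 2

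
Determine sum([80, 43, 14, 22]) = 159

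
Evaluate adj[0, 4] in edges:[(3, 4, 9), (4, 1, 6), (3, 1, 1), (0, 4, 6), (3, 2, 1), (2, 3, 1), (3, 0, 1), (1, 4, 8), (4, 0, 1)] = 6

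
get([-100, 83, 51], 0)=-100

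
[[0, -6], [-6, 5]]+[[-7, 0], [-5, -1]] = [[-7, -6], [-11, 4]]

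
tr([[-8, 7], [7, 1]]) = diagonal: (-8) + 1
= -7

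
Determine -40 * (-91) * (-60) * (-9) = 1965600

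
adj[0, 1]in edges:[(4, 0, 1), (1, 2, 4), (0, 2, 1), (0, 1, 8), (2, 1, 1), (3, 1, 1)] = 8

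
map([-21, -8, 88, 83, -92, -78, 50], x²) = (-21)²=441, (-8)²=64, (88)²=7744, (83)²=6889, (-92)²=8464, (-78)²=6084, (50)²=2500
= [441, 64, 7744, 6889, 8464, 6084, 2500]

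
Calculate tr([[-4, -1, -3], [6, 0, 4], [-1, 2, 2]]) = -2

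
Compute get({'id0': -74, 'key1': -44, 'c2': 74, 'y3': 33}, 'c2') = 74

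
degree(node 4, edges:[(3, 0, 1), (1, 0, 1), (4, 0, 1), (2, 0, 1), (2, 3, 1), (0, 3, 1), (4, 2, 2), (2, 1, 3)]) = incident: (4,0), (4,2)
= 2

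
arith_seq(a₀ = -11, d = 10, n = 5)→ a_0 = -11 + 0*10 = -11
a_1 = -11 + 1*10 = -1
a_2 = -11 + 2*10 = 9
...
= [-11, -1, 9, 19, 29]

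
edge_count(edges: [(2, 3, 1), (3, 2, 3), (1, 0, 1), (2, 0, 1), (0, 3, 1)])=5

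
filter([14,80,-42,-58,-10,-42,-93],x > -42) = keep x where x > -42: 14✓, 80✓, -42✗, -58✗, -10✓, -42✗, -93✗
= [14, 80, -10]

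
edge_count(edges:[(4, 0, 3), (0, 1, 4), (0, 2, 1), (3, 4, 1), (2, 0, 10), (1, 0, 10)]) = 6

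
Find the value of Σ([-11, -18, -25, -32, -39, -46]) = -171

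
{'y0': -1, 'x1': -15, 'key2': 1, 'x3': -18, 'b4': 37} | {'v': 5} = {'y0': -1, 'x1': -15, 'key2': 1, 'x3': -18, 'b4': 37, 'v': 5}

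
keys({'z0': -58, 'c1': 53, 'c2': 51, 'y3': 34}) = ['z0', 'c1', 'c2', 'y3']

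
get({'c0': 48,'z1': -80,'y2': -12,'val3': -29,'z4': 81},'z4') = 81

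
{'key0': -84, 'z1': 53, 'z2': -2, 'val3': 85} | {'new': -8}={'key0': -84, 'z1': 53, 'z2': -2, 'val3': 85, 'new': -8}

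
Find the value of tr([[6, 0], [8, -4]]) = diagonal: 6 + (-4)
= 2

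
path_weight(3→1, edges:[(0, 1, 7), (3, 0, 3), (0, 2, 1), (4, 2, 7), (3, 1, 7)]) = 7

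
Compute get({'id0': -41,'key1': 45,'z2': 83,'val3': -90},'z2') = 83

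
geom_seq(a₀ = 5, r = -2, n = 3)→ [5, -10, 20]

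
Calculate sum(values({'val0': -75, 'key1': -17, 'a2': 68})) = -24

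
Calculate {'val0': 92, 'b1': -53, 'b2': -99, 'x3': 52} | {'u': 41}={'val0': 92, 'b1': -53, 'b2': -99, 'x3': 52, 'u': 41}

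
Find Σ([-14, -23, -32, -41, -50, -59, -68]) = (-14) + (-23) + (-32) + (-41) + (-50) + (-59) + (-68)
= -287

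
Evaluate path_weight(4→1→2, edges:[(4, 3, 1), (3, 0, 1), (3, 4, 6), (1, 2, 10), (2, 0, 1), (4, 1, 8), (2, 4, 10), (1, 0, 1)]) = 18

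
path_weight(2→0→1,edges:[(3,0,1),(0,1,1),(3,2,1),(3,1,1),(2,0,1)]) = 2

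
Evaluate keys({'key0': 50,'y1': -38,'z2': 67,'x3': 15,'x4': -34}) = ['key0', 'y1', 'z2', 'x3', 'x4']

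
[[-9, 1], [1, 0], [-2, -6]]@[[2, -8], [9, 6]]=C[0][0] = (-9)*(2) + (1)*(9) = -9
C[0][1] = (-9)*(-8) + (1)*(6) = 78
C[1][0] = (1)*(2) + (0)*(9) = 2
C[1][1] = (1)*(-8) + (0)*(6) = -8
C[2][0] = (-2)*(2) + (-6)*(9) = -58
C[2][1] = (-2)*(-8) + (-6)*(6) = -20
= [[-9, 78], [2, -8], [-58, -20]]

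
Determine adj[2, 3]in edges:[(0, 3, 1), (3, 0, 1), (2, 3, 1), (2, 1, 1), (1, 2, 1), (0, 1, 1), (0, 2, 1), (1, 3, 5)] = 1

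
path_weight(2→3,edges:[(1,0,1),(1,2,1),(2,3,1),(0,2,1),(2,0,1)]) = w(2→3)=1
= 1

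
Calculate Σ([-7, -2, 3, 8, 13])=15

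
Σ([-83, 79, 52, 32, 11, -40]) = 51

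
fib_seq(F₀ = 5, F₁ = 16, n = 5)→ F_2 = F_1 + F_0 = 21
F_3 = F_2 + F_1 = 37
F_4 = F_3 + F_2 = 58
= [5, 16, 21, 37, 58]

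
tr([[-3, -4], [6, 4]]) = 1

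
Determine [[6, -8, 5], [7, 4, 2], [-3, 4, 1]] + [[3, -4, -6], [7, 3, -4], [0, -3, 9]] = [[9, -12, -1], [14, 7, -2], [-3, 1, 10]]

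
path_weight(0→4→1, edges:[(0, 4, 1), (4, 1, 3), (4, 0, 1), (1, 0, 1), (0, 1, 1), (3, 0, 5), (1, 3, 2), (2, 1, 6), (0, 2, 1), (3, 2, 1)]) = w(0→4)=1 + w(4→1)=3
= 4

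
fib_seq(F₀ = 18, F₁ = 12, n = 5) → [18, 12, 30, 42, 72]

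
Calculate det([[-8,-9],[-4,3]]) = -60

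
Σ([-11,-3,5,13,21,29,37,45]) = (-11) + (-3) + 5 + 13 + 21 + 29 + 37 + 45
= 136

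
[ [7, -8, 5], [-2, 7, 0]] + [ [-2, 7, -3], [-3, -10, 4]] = [[5, -1, 2], [-5, -3, 4]]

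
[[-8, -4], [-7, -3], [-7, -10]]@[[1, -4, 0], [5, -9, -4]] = C[0][0] = (-8)*(1) + (-4)*(5) = -28
C[0][1] = (-8)*(-4) + (-4)*(-9) = 68
C[0][2] = (-8)*(0) + (-4)*(-4) = 16
C[1][0] = (-7)*(1) + (-3)*(5) = -22
C[1][1] = (-7)*(-4) + (-3)*(-9) = 55
C[1][2] = (-7)*(0) + (-3)*(-4) = 12
... (3 more cells)
= [[-28, 68, 16], [-22, 55, 12], [-57, 118, 40]]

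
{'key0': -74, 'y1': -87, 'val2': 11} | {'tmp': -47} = {'key0': -74, 'y1': -87, 'val2': 11, 'tmp': -47}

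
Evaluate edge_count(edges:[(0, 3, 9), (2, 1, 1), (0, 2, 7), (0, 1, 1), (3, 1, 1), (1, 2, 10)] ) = 6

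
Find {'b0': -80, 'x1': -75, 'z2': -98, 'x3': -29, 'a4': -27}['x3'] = -29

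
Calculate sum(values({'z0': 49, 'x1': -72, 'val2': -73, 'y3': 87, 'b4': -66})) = -75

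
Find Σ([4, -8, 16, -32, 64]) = 44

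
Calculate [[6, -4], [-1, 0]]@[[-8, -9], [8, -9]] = C[0][0] = (6)*(-8) + (-4)*(8) = -80
C[0][1] = (6)*(-9) + (-4)*(-9) = -18
C[1][0] = (-1)*(-8) + (0)*(8) = 8
C[1][1] = (-1)*(-9) + (0)*(-9) = 9
= [[-80, -18], [8, 9]]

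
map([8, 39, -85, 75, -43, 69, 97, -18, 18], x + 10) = 8+10=18, 39+10=49, -85+10=-75, 75+10=85, -43+10=-33, 69+10=79, 97+10=107, -18+10=-8, 18+10=28
= [18, 49, -75, 85, -33, 79, 107, -8, 28]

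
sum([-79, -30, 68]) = -41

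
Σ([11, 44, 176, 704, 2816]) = 11 + 44 + 176 + 704 + 2816
= 3751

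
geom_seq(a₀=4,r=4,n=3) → [4, 16, 64]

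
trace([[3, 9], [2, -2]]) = diagonal: 3 + (-2)
= 1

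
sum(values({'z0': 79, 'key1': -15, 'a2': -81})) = 79 + (-15) + (-81)
= -17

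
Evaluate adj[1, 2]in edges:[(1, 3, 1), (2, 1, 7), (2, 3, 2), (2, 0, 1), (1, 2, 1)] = 1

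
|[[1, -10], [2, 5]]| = 25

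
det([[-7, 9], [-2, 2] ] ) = (-7)*(2) - (9)*(-2)
= 4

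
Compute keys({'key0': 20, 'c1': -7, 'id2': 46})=['key0', 'c1', 'id2']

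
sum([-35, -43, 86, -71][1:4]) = slice → [-43, 86, -71]
(-43) + 86 + (-71)
= -28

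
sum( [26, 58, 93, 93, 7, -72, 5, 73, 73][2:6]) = 121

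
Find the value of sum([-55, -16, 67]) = -4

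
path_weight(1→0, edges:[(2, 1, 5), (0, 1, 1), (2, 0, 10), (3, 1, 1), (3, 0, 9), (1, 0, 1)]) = 1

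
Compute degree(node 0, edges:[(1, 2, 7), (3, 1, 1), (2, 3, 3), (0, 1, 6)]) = incident: (0,1)
= 1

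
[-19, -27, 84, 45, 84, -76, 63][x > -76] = keep x where x > -76: -19✓, -27✓, 84✓, 45✓, 84✓, -76✗, 63✓
= [-19, -27, 84, 45, 84, 63]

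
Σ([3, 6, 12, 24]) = 45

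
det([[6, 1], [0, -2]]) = (6)*(-2) - (1)*(0)
= -12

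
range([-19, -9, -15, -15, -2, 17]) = 36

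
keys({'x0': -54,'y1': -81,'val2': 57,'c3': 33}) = ['x0', 'y1', 'val2', 'c3']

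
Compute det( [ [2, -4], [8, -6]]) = (2)*(-6) - (-4)*(8)
= 20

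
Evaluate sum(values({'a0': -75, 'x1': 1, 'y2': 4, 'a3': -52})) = (-75) + 1 + 4 + (-52)
= -122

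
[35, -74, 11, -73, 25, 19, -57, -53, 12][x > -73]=[35, 11, 25, 19, -57, -53, 12]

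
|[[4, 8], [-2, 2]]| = 24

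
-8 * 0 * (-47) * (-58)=0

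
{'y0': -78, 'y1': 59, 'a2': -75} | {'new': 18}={'y0': -78, 'y1': 59, 'a2': -75, 'new': 18}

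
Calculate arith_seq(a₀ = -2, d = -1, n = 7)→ a_0 = -2 + 0*-1 = -2
a_1 = -2 + 1*-1 = -3
a_2 = -2 + 2*-1 = -4
...
= [-2, -3, -4, -5, -6, -7, -8]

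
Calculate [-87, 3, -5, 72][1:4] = [3, -5, 72]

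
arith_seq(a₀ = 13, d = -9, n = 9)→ [13, 4, -5, -14, -23, -32, -41, -50, -59]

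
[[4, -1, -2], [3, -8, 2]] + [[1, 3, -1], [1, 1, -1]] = [[5, 2, -3], [4, -7, 1]]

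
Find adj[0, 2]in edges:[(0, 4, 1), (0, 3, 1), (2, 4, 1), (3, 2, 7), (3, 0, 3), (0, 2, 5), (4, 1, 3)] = 5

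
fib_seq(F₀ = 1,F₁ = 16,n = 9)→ F_2 = F_1 + F_0 = 17
F_3 = F_2 + F_1 = 33
F_4 = F_3 + F_2 = 50
...
= [1, 16, 17, 33, 50, 83, 133, 216, 349]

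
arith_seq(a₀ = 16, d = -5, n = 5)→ [16, 11, 6, 1, -4]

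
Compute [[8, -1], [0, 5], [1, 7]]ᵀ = [[8, 0, 1], [-1, 5, 7]]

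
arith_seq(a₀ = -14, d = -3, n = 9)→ [-14, -17, -20, -23, -26, -29, -32, -35, -38]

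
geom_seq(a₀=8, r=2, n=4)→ [8, 16, 32, 64]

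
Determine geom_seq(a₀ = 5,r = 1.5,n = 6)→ [5.0, 7.5, 11.25, 16.875, 25.3125, 37.96875]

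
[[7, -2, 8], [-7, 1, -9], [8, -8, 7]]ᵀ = [[7, -7, 8], [-2, 1, -8], [8, -9, 7]]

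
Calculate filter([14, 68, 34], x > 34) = keep x where x > 34: 14✗, 68✓, 34✗
= [68]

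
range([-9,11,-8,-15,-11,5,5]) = 26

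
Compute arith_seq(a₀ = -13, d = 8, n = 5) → [-13, -5, 3, 11, 19]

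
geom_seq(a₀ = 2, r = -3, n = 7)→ a_0 = 2*(-3)^0 = 2
a_1 = 2*(-3)^1 = -6
a_2 = 2*(-3)^2 = 18
...
= [2, -6, 18, -54, 162, -486, 1458]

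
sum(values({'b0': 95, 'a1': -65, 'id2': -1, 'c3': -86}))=95 + (-65) + (-1) + (-86)
= -57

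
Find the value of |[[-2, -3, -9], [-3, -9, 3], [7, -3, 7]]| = (1)*(-2)*det([[-9, 3], [-3, 7]]) + (-1)*(-3)*det([[-3, 3], [7, 7]]) + (1)*(-9)*det([[-3, -9], [7, -3]])
= 108 + -126 + -648
= -666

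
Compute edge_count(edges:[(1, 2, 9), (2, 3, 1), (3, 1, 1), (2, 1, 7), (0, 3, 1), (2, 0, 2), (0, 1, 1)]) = 7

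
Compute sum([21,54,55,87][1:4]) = 196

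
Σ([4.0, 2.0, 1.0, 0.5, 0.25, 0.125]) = 7.875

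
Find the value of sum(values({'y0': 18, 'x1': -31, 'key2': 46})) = 33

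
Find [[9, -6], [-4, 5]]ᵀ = [[9, -4], [-6, 5]]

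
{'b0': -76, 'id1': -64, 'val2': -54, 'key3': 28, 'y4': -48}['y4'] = -48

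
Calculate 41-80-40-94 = -173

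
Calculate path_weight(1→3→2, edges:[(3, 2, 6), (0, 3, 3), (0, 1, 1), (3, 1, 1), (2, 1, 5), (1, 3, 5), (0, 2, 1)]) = 11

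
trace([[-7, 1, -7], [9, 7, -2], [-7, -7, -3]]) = diagonal: (-7) + 7 + (-3)
= -3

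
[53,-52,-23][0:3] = [53, -52, -23]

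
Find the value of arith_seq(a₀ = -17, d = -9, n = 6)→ [-17, -26, -35, -44, -53, -62]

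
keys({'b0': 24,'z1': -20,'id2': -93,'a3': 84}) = ['b0', 'z1', 'id2', 'a3']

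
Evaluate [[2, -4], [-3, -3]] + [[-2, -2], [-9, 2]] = [[0, -6], [-12, -1]]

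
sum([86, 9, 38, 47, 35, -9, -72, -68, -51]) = 15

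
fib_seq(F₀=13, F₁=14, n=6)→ F_2 = F_1 + F_0 = 27
F_3 = F_2 + F_1 = 41
F_4 = F_3 + F_2 = 68
...
= [13, 14, 27, 41, 68, 109]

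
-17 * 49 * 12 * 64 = -639744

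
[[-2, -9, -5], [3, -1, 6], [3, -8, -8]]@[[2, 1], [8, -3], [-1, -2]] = [[-71, 35], [-8, -6], [-50, 43]]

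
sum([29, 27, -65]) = -9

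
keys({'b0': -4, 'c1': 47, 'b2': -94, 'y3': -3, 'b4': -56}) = ['b0', 'c1', 'b2', 'y3', 'b4']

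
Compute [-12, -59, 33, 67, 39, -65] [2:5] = [33, 67, 39]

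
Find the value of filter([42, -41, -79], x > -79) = [42, -41]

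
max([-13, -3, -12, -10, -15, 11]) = 11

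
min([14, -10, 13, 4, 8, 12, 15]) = -10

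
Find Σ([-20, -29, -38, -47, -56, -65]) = (-20) + (-29) + (-38) + (-47) + (-56) + (-65)
= -255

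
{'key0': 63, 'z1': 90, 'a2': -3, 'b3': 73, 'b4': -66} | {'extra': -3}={'key0': 63, 'z1': 90, 'a2': -3, 'b3': 73, 'b4': -66, 'extra': -3}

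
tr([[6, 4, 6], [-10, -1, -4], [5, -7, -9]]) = -4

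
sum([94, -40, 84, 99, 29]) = 266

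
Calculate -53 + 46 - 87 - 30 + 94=-30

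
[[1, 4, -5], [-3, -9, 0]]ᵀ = [[1, -3], [4, -9], [-5, 0]]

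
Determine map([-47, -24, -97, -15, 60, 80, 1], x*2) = -47*2=-94, -24*2=-48, -97*2=-194, -15*2=-30, 60*2=120, 80*2=160, 1*2=2
= [-94, -48, -194, -30, 120, 160, 2]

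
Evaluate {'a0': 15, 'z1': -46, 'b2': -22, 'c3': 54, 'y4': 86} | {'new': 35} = {'a0': 15, 'z1': -46, 'b2': -22, 'c3': 54, 'y4': 86, 'new': 35}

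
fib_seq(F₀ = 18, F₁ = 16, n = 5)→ [18, 16, 34, 50, 84]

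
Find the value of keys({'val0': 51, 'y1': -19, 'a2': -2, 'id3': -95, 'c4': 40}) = ['val0', 'y1', 'a2', 'id3', 'c4']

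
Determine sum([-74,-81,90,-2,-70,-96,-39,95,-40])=-217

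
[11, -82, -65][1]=-82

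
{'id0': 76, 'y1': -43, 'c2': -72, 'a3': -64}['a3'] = -64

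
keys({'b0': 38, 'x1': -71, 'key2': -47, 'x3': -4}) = ['b0', 'x1', 'key2', 'x3']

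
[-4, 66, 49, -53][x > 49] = keep x where x > 49: -4✗, 66✓, 49✗, -53✗
= [66]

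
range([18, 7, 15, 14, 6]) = 12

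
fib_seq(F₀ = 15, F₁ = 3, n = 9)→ [15, 3, 18, 21, 39, 60, 99, 159, 258]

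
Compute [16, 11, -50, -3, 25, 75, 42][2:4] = [-50, -3]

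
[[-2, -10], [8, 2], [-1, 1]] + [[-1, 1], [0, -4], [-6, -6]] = [[-3, -9], [8, -2], [-7, -5]]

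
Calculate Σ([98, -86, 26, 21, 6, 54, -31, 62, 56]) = 98 + (-86) + 26 + 21 + 6 + 54 + (-31) + 62 + 56
= 206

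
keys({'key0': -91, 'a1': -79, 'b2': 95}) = ['key0', 'a1', 'b2']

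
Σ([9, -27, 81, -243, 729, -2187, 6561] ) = 4923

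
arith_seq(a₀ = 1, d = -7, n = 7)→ a_0 = 1 + 0*-7 = 1
a_1 = 1 + 1*-7 = -6
a_2 = 1 + 2*-7 = -13
...
= [1, -6, -13, -20, -27, -34, -41]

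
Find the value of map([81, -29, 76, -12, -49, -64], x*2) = 81*2=162, -29*2=-58, 76*2=152, -12*2=-24, -49*2=-98, -64*2=-128
= [162, -58, 152, -24, -98, -128]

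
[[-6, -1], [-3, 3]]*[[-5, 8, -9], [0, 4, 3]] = C[0][0] = (-6)*(-5) + (-1)*(0) = 30
C[0][1] = (-6)*(8) + (-1)*(4) = -52
C[0][2] = (-6)*(-9) + (-1)*(3) = 51
C[1][0] = (-3)*(-5) + (3)*(0) = 15
C[1][1] = (-3)*(8) + (3)*(4) = -12
C[1][2] = (-3)*(-9) + (3)*(3) = 36
= [[30, -52, 51], [15, -12, 36]]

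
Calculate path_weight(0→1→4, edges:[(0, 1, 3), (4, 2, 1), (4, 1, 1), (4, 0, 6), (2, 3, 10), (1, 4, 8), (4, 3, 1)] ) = 11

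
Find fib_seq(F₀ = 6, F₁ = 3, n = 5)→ F_2 = F_1 + F_0 = 9
F_3 = F_2 + F_1 = 12
F_4 = F_3 + F_2 = 21
= [6, 3, 9, 12, 21]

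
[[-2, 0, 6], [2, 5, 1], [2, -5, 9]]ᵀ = [[-2, 2, 2], [0, 5, -5], [6, 1, 9]]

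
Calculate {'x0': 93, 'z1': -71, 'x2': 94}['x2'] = 94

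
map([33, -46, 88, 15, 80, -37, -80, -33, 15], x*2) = 33*2=66, -46*2=-92, 88*2=176, 15*2=30, 80*2=160, -37*2=-74, -80*2=-160, -33*2=-66, 15*2=30
= [66, -92, 176, 30, 160, -74, -160, -66, 30]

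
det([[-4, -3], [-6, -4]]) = (-4)*(-4) - (-3)*(-6)
= -2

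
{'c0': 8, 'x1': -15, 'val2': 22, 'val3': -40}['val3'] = -40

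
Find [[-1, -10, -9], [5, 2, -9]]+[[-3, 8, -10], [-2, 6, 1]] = [[-4, -2, -19], [3, 8, -8]]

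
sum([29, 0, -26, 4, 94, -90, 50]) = 29 + 0 + (-26) + 4 + 94 + (-90) + 50
= 61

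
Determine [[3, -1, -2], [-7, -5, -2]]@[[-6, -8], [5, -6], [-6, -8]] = [[-11, -2], [29, 102]]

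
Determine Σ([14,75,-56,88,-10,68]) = 179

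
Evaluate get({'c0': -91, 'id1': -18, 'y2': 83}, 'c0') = -91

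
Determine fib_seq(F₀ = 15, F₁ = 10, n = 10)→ F_2 = F_1 + F_0 = 25
F_3 = F_2 + F_1 = 35
F_4 = F_3 + F_2 = 60
...
= [15, 10, 25, 35, 60, 95, 155, 250, 405, 655]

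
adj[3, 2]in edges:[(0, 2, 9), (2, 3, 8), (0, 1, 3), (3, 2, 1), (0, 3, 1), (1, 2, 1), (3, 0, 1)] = 1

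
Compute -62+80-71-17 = -70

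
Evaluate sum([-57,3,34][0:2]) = -54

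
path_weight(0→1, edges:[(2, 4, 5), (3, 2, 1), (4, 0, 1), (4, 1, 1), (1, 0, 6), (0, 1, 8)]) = w(0→1)=8
= 8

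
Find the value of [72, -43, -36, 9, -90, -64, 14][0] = 72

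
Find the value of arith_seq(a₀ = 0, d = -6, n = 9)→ [0, -6, -12, -18, -24, -30, -36, -42, -48]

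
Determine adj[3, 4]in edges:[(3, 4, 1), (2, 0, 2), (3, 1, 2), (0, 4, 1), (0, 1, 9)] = 1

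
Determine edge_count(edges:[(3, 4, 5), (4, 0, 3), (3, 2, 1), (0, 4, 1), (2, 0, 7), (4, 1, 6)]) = 6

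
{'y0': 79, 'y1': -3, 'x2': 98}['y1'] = -3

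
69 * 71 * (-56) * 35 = -9602040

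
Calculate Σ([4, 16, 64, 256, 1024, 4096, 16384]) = 4 + 16 + 64 + 256 + 1024 + 4096 + 16384
= 21844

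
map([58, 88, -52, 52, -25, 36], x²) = [3364, 7744, 2704, 2704, 625, 1296]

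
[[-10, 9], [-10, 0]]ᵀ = [[-10, -10], [9, 0]]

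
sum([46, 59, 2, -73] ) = 46 + 59 + 2 + (-73)
= 34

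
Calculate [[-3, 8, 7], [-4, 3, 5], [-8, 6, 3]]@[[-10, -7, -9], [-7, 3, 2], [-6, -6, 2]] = C[0][0] = (-3)*(-10) + (8)*(-7) + (7)*(-6) = -68
C[0][1] = (-3)*(-7) + (8)*(3) + (7)*(-6) = 3
C[0][2] = (-3)*(-9) + (8)*(2) + (7)*(2) = 57
C[1][0] = (-4)*(-10) + (3)*(-7) + (5)*(-6) = -11
C[1][1] = (-4)*(-7) + (3)*(3) + (5)*(-6) = 7
C[1][2] = (-4)*(-9) + (3)*(2) + (5)*(2) = 52
... (3 more cells)
= [[-68, 3, 57], [-11, 7, 52], [20, 56, 90]]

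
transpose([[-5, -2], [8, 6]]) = [[-5, 8], [-2, 6]]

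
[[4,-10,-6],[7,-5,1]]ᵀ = [[4, 7], [-10, -5], [-6, 1]]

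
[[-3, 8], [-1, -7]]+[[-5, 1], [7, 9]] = [[-8, 9], [6, 2]]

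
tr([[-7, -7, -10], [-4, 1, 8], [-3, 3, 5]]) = -1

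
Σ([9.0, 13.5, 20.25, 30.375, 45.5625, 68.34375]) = 187.03125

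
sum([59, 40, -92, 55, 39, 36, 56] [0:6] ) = slice → [59, 40, -92, 55, 39, 36]
59 + 40 + (-92) + 55 + 39 + 36
= 137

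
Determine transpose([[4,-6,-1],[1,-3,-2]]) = [[4, 1], [-6, -3], [-1, -2]]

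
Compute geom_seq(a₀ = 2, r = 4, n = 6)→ [2, 8, 32, 128, 512, 2048]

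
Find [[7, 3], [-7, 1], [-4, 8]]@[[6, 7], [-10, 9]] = C[0][0] = (7)*(6) + (3)*(-10) = 12
C[0][1] = (7)*(7) + (3)*(9) = 76
C[1][0] = (-7)*(6) + (1)*(-10) = -52
C[1][1] = (-7)*(7) + (1)*(9) = -40
C[2][0] = (-4)*(6) + (8)*(-10) = -104
C[2][1] = (-4)*(7) + (8)*(9) = 44
= [[12, 76], [-52, -40], [-104, 44]]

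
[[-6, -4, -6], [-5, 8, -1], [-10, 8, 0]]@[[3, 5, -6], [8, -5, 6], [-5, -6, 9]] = C[0][0] = (-6)*(3) + (-4)*(8) + (-6)*(-5) = -20
C[0][1] = (-6)*(5) + (-4)*(-5) + (-6)*(-6) = 26
C[0][2] = (-6)*(-6) + (-4)*(6) + (-6)*(9) = -42
C[1][0] = (-5)*(3) + (8)*(8) + (-1)*(-5) = 54
C[1][1] = (-5)*(5) + (8)*(-5) + (-1)*(-6) = -59
C[1][2] = (-5)*(-6) + (8)*(6) + (-1)*(9) = 69
... (3 more cells)
= [[-20, 26, -42], [54, -59, 69], [34, -90, 108]]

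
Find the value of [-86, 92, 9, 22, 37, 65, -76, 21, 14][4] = 37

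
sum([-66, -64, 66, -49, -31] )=(-66) + (-64) + 66 + (-49) + (-31)
= -144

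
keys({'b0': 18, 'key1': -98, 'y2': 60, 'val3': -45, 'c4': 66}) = ['b0', 'key1', 'y2', 'val3', 'c4']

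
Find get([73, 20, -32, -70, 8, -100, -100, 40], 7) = 40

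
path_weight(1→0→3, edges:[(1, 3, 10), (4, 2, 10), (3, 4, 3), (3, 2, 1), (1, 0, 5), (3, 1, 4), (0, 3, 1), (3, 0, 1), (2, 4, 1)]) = w(1→0)=5 + w(0→3)=1
= 6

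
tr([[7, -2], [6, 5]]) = 12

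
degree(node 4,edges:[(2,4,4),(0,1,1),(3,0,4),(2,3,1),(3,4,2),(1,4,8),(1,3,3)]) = 3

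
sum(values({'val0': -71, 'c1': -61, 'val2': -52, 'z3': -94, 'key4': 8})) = (-71) + (-61) + (-52) + (-94) + 8
= -270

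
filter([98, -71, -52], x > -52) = [98]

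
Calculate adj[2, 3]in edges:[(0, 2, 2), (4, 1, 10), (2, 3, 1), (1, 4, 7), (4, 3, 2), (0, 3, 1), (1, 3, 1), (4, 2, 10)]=1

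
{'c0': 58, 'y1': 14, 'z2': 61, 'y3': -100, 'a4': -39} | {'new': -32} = {'c0': 58, 'y1': 14, 'z2': 61, 'y3': -100, 'a4': -39, 'new': -32}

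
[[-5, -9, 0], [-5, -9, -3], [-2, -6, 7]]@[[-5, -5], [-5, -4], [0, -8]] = [[70, 61], [70, 85], [40, -22]]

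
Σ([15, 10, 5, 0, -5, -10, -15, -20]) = 15 + 10 + 5 + 0 + (-5) + (-10) + (-15) + (-20)
= -20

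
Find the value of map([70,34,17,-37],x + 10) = 70+10=80, 34+10=44, 17+10=27, -37+10=-27
= [80, 44, 27, -27]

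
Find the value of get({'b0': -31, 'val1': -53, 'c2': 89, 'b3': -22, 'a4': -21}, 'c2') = 89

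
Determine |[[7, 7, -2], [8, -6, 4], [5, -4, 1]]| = (1)*(7)*det([[-6, 4], [-4, 1]]) + (-1)*(7)*det([[8, 4], [5, 1]]) + (1)*(-2)*det([[8, -6], [5, -4]])
= 70 + 84 + 4
= 158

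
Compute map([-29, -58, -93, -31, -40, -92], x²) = [841, 3364, 8649, 961, 1600, 8464]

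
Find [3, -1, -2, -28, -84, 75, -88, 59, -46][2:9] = [-2, -28, -84, 75, -88, 59, -46]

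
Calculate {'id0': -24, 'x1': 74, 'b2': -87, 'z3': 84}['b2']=-87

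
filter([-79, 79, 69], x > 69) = keep x where x > 69: -79✗, 79✓, 69✗
= [79]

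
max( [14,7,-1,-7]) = 14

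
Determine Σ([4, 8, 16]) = 4 + 8 + 16
= 28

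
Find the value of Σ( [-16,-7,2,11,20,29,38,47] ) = (-16) + (-7) + 2 + 11 + 20 + 29 + 38 + 47
= 124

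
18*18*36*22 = 256608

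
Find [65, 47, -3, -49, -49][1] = 47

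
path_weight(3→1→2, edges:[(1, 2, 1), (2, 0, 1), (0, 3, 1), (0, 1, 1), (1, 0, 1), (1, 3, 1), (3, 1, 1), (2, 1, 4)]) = 2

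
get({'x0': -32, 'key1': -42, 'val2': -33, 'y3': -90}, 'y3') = -90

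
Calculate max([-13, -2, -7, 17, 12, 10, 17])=17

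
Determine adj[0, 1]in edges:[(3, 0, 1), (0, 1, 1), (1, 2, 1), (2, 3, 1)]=1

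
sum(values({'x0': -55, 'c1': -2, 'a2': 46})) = (-55) + (-2) + 46
= -11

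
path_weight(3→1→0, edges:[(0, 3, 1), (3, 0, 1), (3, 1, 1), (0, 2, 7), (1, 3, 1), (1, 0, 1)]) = 2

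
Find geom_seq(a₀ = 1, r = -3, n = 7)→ [1, -3, 9, -27, 81, -243, 729]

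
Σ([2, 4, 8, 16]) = 30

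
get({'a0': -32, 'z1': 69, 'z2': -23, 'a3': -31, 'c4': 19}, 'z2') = -23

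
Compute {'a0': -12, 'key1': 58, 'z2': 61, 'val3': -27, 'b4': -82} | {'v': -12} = {'a0': -12, 'key1': 58, 'z2': 61, 'val3': -27, 'b4': -82, 'v': -12}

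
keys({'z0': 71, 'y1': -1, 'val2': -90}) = ['z0', 'y1', 'val2']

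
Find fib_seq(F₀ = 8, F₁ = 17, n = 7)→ [8, 17, 25, 42, 67, 109, 176]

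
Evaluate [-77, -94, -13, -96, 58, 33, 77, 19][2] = -13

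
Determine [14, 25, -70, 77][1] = 25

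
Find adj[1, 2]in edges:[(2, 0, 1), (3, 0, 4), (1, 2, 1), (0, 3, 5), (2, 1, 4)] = 1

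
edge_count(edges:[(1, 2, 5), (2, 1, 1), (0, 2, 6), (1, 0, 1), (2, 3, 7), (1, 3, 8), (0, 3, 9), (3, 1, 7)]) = 8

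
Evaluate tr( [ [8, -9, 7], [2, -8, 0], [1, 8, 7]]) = 7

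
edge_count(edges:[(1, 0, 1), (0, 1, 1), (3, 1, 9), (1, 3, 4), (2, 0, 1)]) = 5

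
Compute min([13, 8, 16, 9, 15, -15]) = -15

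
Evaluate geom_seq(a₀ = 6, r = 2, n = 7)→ a_0 = 6*2^0 = 6
a_1 = 6*2^1 = 12
a_2 = 6*2^2 = 24
...
= [6, 12, 24, 48, 96, 192, 384]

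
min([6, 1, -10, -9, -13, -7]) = -13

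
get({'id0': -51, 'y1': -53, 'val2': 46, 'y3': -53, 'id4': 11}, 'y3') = -53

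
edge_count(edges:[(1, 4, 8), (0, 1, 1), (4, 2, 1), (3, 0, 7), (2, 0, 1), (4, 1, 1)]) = 6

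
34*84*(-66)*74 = -13948704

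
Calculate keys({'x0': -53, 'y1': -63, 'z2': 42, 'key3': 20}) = ['x0', 'y1', 'z2', 'key3']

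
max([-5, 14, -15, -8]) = 14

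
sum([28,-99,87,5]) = 21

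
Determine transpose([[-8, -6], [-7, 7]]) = [[-8, -7], [-6, 7]]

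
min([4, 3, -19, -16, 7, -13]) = -19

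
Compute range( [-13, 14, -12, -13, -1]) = 27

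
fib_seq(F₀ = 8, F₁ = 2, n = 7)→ [8, 2, 10, 12, 22, 34, 56]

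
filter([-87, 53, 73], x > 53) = keep x where x > 53: -87✗, 53✗, 73✓
= [73]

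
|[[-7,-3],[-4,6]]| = (-7)*(6) - (-3)*(-4)
= -54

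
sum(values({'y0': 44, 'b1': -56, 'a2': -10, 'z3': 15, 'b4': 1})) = 44 + (-56) + (-10) + 15 + 1
= -6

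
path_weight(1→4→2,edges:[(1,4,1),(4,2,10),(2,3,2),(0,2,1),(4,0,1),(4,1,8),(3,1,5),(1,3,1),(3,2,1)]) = w(1→4)=1 + w(4→2)=10
= 11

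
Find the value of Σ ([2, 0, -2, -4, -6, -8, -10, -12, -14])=2 + 0 + (-2) + (-4) + (-6) + (-8) + (-10) + (-12) + (-14)
= -54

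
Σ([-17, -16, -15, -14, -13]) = -75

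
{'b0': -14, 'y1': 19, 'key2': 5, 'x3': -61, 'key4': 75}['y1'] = 19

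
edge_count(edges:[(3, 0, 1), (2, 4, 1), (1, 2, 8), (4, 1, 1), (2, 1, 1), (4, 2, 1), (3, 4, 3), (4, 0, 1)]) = 8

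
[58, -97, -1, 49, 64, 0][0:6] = [58, -97, -1, 49, 64, 0]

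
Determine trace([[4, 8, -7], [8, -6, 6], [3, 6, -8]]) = diagonal: 4 + (-6) + (-8)
= -10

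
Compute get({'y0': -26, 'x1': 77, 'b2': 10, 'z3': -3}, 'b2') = 10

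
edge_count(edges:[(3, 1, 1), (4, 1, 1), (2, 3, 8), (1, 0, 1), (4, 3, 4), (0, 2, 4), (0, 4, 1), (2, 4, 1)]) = 8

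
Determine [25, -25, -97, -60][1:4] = [-25, -97, -60]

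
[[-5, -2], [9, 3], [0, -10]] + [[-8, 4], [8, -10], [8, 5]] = [[-13, 2], [17, -7], [8, -5]]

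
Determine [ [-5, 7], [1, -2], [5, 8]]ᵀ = [[-5, 1, 5], [7, -2, 8]]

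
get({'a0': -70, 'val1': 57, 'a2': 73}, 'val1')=57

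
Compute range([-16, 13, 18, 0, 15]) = 34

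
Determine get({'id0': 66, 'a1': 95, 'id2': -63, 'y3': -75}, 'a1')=95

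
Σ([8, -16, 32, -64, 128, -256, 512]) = 8 + -16 + 32 + -64 + 128 + -256 + 512
= 344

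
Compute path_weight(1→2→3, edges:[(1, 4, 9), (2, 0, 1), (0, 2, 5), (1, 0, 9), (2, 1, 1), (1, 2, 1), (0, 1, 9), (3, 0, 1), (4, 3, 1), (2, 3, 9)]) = w(1→2)=1 + w(2→3)=9
= 10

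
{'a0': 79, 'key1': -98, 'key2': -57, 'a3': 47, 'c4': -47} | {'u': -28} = {'a0': 79, 'key1': -98, 'key2': -57, 'a3': 47, 'c4': -47, 'u': -28}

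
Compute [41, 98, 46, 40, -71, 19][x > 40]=keep x where x > 40: 41✓, 98✓, 46✓, 40✗, -71✗, 19✗
= [41, 98, 46]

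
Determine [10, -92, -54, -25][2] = -54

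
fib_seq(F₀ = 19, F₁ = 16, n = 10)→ F_2 = F_1 + F_0 = 35
F_3 = F_2 + F_1 = 51
F_4 = F_3 + F_2 = 86
...
= [19, 16, 35, 51, 86, 137, 223, 360, 583, 943]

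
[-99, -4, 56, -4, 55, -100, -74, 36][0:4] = [-99, -4, 56, -4]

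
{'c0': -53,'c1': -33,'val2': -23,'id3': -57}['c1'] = -33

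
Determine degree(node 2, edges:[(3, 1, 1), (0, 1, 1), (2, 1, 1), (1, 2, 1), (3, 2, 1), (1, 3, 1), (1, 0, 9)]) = incident: (2,1), (1,2), (3,2)
= 3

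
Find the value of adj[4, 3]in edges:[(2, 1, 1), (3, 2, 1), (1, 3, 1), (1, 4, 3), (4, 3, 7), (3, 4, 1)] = 7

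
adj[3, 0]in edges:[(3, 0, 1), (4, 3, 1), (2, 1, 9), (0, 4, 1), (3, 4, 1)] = 1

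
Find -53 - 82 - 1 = -136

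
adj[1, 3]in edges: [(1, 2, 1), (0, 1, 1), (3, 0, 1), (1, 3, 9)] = 9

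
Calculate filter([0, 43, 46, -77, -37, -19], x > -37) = [0, 43, 46, -19]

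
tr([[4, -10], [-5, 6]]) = 10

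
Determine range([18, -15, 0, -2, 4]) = 33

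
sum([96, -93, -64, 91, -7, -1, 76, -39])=59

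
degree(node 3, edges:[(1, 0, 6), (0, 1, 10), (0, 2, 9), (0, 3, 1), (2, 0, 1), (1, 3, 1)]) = 2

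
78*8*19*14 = 165984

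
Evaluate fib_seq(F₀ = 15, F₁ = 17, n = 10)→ [15, 17, 32, 49, 81, 130, 211, 341, 552, 893]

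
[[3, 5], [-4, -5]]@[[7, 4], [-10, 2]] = C[0][0] = (3)*(7) + (5)*(-10) = -29
C[0][1] = (3)*(4) + (5)*(2) = 22
C[1][0] = (-4)*(7) + (-5)*(-10) = 22
C[1][1] = (-4)*(4) + (-5)*(2) = -26
= [[-29, 22], [22, -26]]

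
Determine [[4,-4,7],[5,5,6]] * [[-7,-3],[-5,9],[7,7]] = C[0][0] = (4)*(-7) + (-4)*(-5) + (7)*(7) = 41
C[0][1] = (4)*(-3) + (-4)*(9) + (7)*(7) = 1
C[1][0] = (5)*(-7) + (5)*(-5) + (6)*(7) = -18
C[1][1] = (5)*(-3) + (5)*(9) + (6)*(7) = 72
= [[41, 1], [-18, 72]]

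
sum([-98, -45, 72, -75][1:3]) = slice → [-45, 72]
(-45) + 72
= 27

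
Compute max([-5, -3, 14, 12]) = 14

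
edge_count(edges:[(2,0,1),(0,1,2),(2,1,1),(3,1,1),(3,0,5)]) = 5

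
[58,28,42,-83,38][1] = 28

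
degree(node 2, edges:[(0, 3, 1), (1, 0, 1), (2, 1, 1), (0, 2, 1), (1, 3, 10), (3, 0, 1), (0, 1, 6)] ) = incident: (2,1), (0,2)
= 2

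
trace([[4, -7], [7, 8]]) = 12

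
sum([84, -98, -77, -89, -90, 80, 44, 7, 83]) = 84 + (-98) + (-77) + (-89) + (-90) + 80 + 44 + 7 + 83
= -56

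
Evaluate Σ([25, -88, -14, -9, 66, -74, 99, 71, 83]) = 159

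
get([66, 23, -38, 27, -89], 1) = 23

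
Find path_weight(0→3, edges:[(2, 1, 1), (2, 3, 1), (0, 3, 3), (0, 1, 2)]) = w(0→3)=3
= 3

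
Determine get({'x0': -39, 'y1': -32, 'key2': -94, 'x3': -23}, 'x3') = -23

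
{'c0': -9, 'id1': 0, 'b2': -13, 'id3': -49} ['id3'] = -49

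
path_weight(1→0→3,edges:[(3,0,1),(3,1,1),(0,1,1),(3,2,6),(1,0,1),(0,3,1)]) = 2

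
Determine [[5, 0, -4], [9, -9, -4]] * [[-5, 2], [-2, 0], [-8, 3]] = [[7, -2], [5, 6]]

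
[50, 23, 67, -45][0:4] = [50, 23, 67, -45]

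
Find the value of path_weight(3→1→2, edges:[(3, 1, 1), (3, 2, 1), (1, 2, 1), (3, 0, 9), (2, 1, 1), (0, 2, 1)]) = 2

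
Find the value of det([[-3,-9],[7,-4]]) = (-3)*(-4) - (-9)*(7)
= 75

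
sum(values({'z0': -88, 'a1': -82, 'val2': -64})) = (-88) + (-82) + (-64)
= -234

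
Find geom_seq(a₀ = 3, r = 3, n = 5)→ [3, 9, 27, 81, 243]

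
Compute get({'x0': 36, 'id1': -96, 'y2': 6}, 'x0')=36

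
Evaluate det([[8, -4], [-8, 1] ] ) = -24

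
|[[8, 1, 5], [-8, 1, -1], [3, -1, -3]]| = -34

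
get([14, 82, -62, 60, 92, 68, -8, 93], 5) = 68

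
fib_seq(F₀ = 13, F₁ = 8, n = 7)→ F_2 = F_1 + F_0 = 21
F_3 = F_2 + F_1 = 29
F_4 = F_3 + F_2 = 50
...
= [13, 8, 21, 29, 50, 79, 129]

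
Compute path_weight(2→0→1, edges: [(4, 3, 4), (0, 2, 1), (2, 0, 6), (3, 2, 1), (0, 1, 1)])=w(2→0)=6 + w(0→1)=1
= 7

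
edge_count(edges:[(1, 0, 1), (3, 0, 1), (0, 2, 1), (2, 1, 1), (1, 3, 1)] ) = 5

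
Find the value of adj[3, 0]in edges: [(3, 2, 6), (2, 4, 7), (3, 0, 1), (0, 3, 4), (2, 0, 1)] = 1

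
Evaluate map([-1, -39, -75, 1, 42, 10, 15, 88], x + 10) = [9, -29, -65, 11, 52, 20, 25, 98]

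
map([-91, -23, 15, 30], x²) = (-91)²=8281, (-23)²=529, (15)²=225, (30)²=900
= [8281, 529, 225, 900]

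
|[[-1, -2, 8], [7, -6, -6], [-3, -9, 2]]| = (1)*(-1)*det([[-6, -6], [-9, 2]]) + (-1)*(-2)*det([[7, -6], [-3, 2]]) + (1)*(8)*det([[7, -6], [-3, -9]])
= 66 + -8 + -648
= -590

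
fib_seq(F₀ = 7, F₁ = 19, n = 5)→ [7, 19, 26, 45, 71]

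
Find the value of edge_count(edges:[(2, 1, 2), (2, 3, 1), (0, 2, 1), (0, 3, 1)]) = 4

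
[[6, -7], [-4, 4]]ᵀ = [[6, -4], [-7, 4]]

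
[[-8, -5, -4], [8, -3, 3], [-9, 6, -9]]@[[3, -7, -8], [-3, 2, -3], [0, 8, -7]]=C[0][0] = (-8)*(3) + (-5)*(-3) + (-4)*(0) = -9
C[0][1] = (-8)*(-7) + (-5)*(2) + (-4)*(8) = 14
C[0][2] = (-8)*(-8) + (-5)*(-3) + (-4)*(-7) = 107
C[1][0] = (8)*(3) + (-3)*(-3) + (3)*(0) = 33
C[1][1] = (8)*(-7) + (-3)*(2) + (3)*(8) = -38
C[1][2] = (8)*(-8) + (-3)*(-3) + (3)*(-7) = -76
... (3 more cells)
= [[-9, 14, 107], [33, -38, -76], [-45, 3, 117]]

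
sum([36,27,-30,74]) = 107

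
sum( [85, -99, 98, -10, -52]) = 22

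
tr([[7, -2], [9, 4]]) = 11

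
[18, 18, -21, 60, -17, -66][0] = 18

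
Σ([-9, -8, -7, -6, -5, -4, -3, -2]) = -44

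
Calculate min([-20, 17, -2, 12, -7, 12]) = -20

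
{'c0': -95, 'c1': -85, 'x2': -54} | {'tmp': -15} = {'c0': -95, 'c1': -85, 'x2': -54, 'tmp': -15}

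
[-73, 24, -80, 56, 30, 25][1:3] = [24, -80]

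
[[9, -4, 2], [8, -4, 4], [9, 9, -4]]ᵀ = [[9, 8, 9], [-4, -4, 9], [2, 4, -4]]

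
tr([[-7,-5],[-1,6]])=diagonal: (-7) + 6
= -1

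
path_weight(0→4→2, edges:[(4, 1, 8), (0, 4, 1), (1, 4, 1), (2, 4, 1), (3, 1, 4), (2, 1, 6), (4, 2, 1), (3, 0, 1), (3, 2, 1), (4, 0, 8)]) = 2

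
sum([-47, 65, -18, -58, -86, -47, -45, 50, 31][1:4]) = -11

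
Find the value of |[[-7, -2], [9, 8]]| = (-7)*(8) - (-2)*(9)
= -38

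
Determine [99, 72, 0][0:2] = [99, 72]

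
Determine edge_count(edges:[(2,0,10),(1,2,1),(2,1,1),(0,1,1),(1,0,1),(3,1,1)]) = 6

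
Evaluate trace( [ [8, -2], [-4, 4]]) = 12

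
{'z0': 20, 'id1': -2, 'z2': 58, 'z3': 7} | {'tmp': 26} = {'z0': 20, 'id1': -2, 'z2': 58, 'z3': 7, 'tmp': 26}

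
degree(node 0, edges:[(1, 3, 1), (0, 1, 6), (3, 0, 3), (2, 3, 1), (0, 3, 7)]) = incident: (0,1), (3,0), (0,3)
= 3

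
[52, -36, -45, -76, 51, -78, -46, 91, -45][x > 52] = keep x where x > 52: 52✗, -36✗, -45✗, -76✗, 51✗, -78✗, -46✗, 91✓, -45✗
= [91]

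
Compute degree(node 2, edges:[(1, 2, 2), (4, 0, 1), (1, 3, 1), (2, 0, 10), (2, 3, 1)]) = 3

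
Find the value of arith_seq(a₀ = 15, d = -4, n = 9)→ [15, 11, 7, 3, -1, -5, -9, -13, -17]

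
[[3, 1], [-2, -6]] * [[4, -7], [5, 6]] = C[0][0] = (3)*(4) + (1)*(5) = 17
C[0][1] = (3)*(-7) + (1)*(6) = -15
C[1][0] = (-2)*(4) + (-6)*(5) = -38
C[1][1] = (-2)*(-7) + (-6)*(6) = -22
= [[17, -15], [-38, -22]]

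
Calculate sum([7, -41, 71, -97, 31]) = 7 + (-41) + 71 + (-97) + 31
= -29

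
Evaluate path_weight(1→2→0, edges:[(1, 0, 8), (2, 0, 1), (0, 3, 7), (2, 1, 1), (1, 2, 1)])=w(1→2)=1 + w(2→0)=1
= 2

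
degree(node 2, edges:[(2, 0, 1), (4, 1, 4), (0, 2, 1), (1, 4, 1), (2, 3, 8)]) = 3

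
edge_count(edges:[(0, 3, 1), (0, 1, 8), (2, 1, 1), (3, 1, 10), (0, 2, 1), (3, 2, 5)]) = 6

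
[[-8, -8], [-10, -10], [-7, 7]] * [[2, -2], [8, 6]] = [[-80, -32], [-100, -40], [42, 56]]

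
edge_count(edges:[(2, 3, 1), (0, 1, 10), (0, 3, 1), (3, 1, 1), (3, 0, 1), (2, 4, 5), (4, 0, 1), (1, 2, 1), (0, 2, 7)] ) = 9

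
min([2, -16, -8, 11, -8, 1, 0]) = -16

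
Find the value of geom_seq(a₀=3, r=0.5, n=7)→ a_0 = 3*0.5^0 = 3.0
a_1 = 3*0.5^1 = 1.5
a_2 = 3*0.5^2 = 0.75
...
= [3.0, 1.5, 0.75, 0.375, 0.1875, 0.09375, 0.046875]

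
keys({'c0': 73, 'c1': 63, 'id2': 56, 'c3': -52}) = ['c0', 'c1', 'id2', 'c3']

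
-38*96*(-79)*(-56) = -16138752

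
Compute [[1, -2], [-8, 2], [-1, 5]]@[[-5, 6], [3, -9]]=[[-11, 24], [46, -66], [20, -51]]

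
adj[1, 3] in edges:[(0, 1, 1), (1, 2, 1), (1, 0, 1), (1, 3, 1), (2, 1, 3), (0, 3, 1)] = 1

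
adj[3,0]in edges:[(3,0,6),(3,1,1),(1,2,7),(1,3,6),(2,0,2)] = 6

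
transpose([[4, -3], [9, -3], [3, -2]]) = [[4, 9, 3], [-3, -3, -2]]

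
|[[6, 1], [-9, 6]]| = (6)*(6) - (1)*(-9)
= 45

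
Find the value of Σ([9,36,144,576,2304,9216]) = 9 + 36 + 144 + 576 + 2304 + 9216
= 12285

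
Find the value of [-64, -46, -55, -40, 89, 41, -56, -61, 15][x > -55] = [-46, -40, 89, 41, 15]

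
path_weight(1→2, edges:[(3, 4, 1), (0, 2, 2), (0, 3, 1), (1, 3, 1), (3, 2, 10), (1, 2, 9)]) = 9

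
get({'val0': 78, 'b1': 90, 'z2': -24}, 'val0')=78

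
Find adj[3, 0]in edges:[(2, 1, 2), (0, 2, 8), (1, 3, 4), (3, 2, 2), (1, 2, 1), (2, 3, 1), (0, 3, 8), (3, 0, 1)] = 1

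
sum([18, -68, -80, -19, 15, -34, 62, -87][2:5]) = -84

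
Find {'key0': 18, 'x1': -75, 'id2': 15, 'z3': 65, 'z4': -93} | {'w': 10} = {'key0': 18, 'x1': -75, 'id2': 15, 'z3': 65, 'z4': -93, 'w': 10}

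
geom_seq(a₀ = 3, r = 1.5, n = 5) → a_0 = 3*1.5^0 = 3.0
a_1 = 3*1.5^1 = 4.5
a_2 = 3*1.5^2 = 6.75
...
= [3.0, 4.5, 6.75, 10.125, 15.1875]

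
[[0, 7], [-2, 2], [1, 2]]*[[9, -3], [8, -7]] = C[0][0] = (0)*(9) + (7)*(8) = 56
C[0][1] = (0)*(-3) + (7)*(-7) = -49
C[1][0] = (-2)*(9) + (2)*(8) = -2
C[1][1] = (-2)*(-3) + (2)*(-7) = -8
C[2][0] = (1)*(9) + (2)*(8) = 25
C[2][1] = (1)*(-3) + (2)*(-7) = -17
= [[56, -49], [-2, -8], [25, -17]]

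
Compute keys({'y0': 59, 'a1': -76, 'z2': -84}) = ['y0', 'a1', 'z2']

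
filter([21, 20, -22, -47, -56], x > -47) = [21, 20, -22]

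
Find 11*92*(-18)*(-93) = 1694088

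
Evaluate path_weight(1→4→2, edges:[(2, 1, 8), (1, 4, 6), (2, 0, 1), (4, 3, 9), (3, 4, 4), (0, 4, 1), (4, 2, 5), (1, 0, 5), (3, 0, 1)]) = w(1→4)=6 + w(4→2)=5
= 11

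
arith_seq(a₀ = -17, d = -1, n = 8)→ [-17, -18, -19, -20, -21, -22, -23, -24]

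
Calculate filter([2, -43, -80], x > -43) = [2]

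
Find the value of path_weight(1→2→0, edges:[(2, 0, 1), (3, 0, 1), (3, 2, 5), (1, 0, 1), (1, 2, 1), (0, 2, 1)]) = 2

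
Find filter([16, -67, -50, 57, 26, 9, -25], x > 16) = [57, 26]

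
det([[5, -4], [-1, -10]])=-54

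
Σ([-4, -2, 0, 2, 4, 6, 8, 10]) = (-4) + (-2) + 0 + 2 + 4 + 6 + 8 + 10
= 24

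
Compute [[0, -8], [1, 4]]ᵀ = [[0, 1], [-8, 4]]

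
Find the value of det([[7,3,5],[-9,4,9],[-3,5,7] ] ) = (1)*(7)*det([[4, 9], [5, 7]]) + (-1)*(3)*det([[-9, 9], [-3, 7]]) + (1)*(5)*det([[-9, 4], [-3, 5]])
= -119 + 108 + -165
= -176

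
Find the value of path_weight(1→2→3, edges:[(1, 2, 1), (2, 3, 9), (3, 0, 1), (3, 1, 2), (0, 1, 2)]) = w(1→2)=1 + w(2→3)=9
= 10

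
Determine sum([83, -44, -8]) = 31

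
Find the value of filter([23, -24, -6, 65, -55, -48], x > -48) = keep x where x > -48: 23✓, -24✓, -6✓, 65✓, -55✗, -48✗
= [23, -24, -6, 65]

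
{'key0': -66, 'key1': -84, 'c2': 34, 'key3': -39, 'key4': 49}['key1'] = -84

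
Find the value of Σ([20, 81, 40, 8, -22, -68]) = 20 + 81 + 40 + 8 + (-22) + (-68)
= 59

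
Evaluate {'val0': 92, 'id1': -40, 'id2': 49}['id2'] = 49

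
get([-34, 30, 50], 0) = -34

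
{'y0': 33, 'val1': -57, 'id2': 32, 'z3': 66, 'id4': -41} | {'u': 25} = {'y0': 33, 'val1': -57, 'id2': 32, 'z3': 66, 'id4': -41, 'u': 25}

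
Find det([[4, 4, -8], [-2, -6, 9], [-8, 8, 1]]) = -80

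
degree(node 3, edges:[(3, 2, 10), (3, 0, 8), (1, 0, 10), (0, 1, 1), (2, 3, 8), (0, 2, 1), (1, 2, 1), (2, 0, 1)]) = 3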